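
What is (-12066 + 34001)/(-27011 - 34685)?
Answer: -21935/61696 ≈ -0.35553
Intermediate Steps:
(-12066 + 34001)/(-27011 - 34685) = 21935/(-61696) = 21935*(-1/61696) = -21935/61696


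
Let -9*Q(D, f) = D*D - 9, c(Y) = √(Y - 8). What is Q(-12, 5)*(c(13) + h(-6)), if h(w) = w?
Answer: 90 - 15*√5 ≈ 56.459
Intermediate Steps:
c(Y) = √(-8 + Y)
Q(D, f) = 1 - D²/9 (Q(D, f) = -(D*D - 9)/9 = -(D² - 9)/9 = -(-9 + D²)/9 = 1 - D²/9)
Q(-12, 5)*(c(13) + h(-6)) = (1 - ⅑*(-12)²)*(√(-8 + 13) - 6) = (1 - ⅑*144)*(√5 - 6) = (1 - 16)*(-6 + √5) = -15*(-6 + √5) = 90 - 15*√5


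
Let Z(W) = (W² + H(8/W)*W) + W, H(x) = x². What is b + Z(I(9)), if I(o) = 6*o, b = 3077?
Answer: 163301/27 ≈ 6048.2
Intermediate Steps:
Z(W) = W + W² + 64/W (Z(W) = (W² + (8/W)²*W) + W = (W² + (64/W²)*W) + W = (W² + 64/W) + W = W + W² + 64/W)
b + Z(I(9)) = 3077 + (6*9 + (6*9)² + 64/((6*9))) = 3077 + (54 + 54² + 64/54) = 3077 + (54 + 2916 + 64*(1/54)) = 3077 + (54 + 2916 + 32/27) = 3077 + 80222/27 = 163301/27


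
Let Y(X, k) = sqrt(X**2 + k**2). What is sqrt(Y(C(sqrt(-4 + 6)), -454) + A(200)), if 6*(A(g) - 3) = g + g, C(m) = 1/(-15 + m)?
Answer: sqrt(209/3 + sqrt(206116 + (15 - sqrt(2))**(-2))) ≈ 22.884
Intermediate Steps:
A(g) = 3 + g/3 (A(g) = 3 + (g + g)/6 = 3 + (2*g)/6 = 3 + g/3)
sqrt(Y(C(sqrt(-4 + 6)), -454) + A(200)) = sqrt(sqrt((1/(-15 + sqrt(-4 + 6)))**2 + (-454)**2) + (3 + (1/3)*200)) = sqrt(sqrt((1/(-15 + sqrt(2)))**2 + 206116) + (3 + 200/3)) = sqrt(sqrt((-15 + sqrt(2))**(-2) + 206116) + 209/3) = sqrt(sqrt(206116 + (-15 + sqrt(2))**(-2)) + 209/3) = sqrt(209/3 + sqrt(206116 + (-15 + sqrt(2))**(-2)))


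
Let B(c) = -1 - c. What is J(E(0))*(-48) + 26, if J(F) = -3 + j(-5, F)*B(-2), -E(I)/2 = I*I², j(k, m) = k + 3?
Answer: 266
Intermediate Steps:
j(k, m) = 3 + k
E(I) = -2*I³ (E(I) = -2*I*I² = -2*I³)
J(F) = -5 (J(F) = -3 + (3 - 5)*(-1 - 1*(-2)) = -3 - 2*(-1 + 2) = -3 - 2*1 = -3 - 2 = -5)
J(E(0))*(-48) + 26 = -5*(-48) + 26 = 240 + 26 = 266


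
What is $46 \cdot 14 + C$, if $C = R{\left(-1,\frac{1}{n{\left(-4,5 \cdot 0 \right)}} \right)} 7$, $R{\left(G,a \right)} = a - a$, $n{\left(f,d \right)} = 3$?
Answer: $644$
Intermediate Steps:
$R{\left(G,a \right)} = 0$
$C = 0$ ($C = 0 \cdot 7 = 0$)
$46 \cdot 14 + C = 46 \cdot 14 + 0 = 644 + 0 = 644$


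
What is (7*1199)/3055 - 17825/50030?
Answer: 73089283/30568330 ≈ 2.3910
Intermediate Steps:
(7*1199)/3055 - 17825/50030 = 8393*(1/3055) - 17825*1/50030 = 8393/3055 - 3565/10006 = 73089283/30568330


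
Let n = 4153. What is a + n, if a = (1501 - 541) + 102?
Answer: 5215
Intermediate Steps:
a = 1062 (a = 960 + 102 = 1062)
a + n = 1062 + 4153 = 5215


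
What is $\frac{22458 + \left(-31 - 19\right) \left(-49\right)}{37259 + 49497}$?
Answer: $\frac{6227}{21689} \approx 0.2871$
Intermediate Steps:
$\frac{22458 + \left(-31 - 19\right) \left(-49\right)}{37259 + 49497} = \frac{22458 - -2450}{86756} = \left(22458 + 2450\right) \frac{1}{86756} = 24908 \cdot \frac{1}{86756} = \frac{6227}{21689}$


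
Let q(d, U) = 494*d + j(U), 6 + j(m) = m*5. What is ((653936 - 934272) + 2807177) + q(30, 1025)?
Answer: 2546780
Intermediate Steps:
j(m) = -6 + 5*m (j(m) = -6 + m*5 = -6 + 5*m)
q(d, U) = -6 + 5*U + 494*d (q(d, U) = 494*d + (-6 + 5*U) = -6 + 5*U + 494*d)
((653936 - 934272) + 2807177) + q(30, 1025) = ((653936 - 934272) + 2807177) + (-6 + 5*1025 + 494*30) = (-280336 + 2807177) + (-6 + 5125 + 14820) = 2526841 + 19939 = 2546780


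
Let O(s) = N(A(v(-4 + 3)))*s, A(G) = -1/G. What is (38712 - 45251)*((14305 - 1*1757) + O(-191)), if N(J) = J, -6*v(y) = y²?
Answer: -74557678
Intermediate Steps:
v(y) = -y²/6
O(s) = 6*s (O(s) = (-1/((-(-4 + 3)²/6)))*s = (-1/((-⅙*(-1)²)))*s = (-1/((-⅙*1)))*s = (-1/(-⅙))*s = (-1*(-6))*s = 6*s)
(38712 - 45251)*((14305 - 1*1757) + O(-191)) = (38712 - 45251)*((14305 - 1*1757) + 6*(-191)) = -6539*((14305 - 1757) - 1146) = -6539*(12548 - 1146) = -6539*11402 = -74557678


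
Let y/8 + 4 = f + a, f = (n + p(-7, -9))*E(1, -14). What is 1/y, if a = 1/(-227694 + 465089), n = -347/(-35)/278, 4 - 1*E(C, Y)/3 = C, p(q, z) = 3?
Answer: 230985335/43094417092 ≈ 0.0053600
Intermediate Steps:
E(C, Y) = 12 - 3*C
n = 347/9730 (n = -347*(-1/35)*(1/278) = (347/35)*(1/278) = 347/9730 ≈ 0.035663)
a = 1/237395 ≈ 4.2124e-6
f = 265833/9730 (f = (347/9730 + 3)*(12 - 3*1) = 29537*(12 - 3)/9730 = (29537/9730)*9 = 265833/9730 ≈ 27.321)
y = 43094417092/230985335 (y = -32 + 8*(265833/9730 + 1/237395) = -32 + 8*(12621486953/461970670) = -32 + 50485947812/230985335 = 43094417092/230985335 ≈ 186.57)
1/y = 1/(43094417092/230985335) = 230985335/43094417092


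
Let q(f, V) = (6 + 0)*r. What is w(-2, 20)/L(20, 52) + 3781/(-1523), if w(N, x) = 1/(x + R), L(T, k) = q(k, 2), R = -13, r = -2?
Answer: -319127/127932 ≈ -2.4945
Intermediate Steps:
q(f, V) = -12 (q(f, V) = (6 + 0)*(-2) = 6*(-2) = -12)
L(T, k) = -12
w(N, x) = 1/(-13 + x) (w(N, x) = 1/(x - 13) = 1/(-13 + x))
w(-2, 20)/L(20, 52) + 3781/(-1523) = 1/((-13 + 20)*(-12)) + 3781/(-1523) = -1/12/7 + 3781*(-1/1523) = (⅐)*(-1/12) - 3781/1523 = -1/84 - 3781/1523 = -319127/127932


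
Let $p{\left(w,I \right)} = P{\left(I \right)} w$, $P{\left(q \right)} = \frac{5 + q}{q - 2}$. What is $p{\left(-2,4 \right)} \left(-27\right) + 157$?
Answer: $400$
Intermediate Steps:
$P{\left(q \right)} = \frac{5 + q}{-2 + q}$
$p{\left(w,I \right)} = \frac{w \left(5 + I\right)}{-2 + I}$ ($p{\left(w,I \right)} = \frac{5 + I}{-2 + I} w = \frac{w \left(5 + I\right)}{-2 + I}$)
$p{\left(-2,4 \right)} \left(-27\right) + 157 = - \frac{2 \left(5 + 4\right)}{-2 + 4} \left(-27\right) + 157 = \left(-2\right) \frac{1}{2} \cdot 9 \left(-27\right) + 157 = \left(-9\right) \left(-27\right) + 157 = 243 + 157 = 400$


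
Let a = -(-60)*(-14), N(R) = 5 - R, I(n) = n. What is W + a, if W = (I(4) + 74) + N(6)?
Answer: -763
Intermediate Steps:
a = -840 (a = -15*56 = -840)
W = 77 (W = (4 + 74) + (5 - 1*6) = 78 + (5 - 6) = 78 - 1 = 77)
W + a = 77 - 840 = -763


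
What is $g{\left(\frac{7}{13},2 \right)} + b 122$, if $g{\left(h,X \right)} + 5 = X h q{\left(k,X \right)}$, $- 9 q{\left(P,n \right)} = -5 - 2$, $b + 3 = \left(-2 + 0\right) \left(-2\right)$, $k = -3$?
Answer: $\frac{13787}{117} \approx 117.84$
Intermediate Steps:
$b = 1$ ($b = -3 + \left(-2 + 0\right) \left(-2\right) = -3 - -4 = -3 + 4 = 1$)
$q{\left(P,n \right)} = \frac{7}{9}$ ($q{\left(P,n \right)} = - \frac{-5 - 2}{9} = \left(- \frac{1}{9}\right) \left(-7\right) = \frac{7}{9}$)
$g{\left(h,X \right)} = -5 + \frac{7 X h}{9}$ ($g{\left(h,X \right)} = -5 + X h \frac{7}{9} = -5 + \frac{7 X h}{9}$)
$g{\left(\frac{7}{13},2 \right)} + b 122 = \left(-5 + \frac{7}{9} \cdot 2 \cdot \frac{7}{13}\right) + 1 \cdot 122 = \left(-5 + \frac{7}{9} \cdot 2 \cdot 7 \cdot \frac{1}{13}\right) + 122 = \left(-5 + \frac{7}{9} \cdot 2 \cdot \frac{7}{13}\right) + 122 = \left(-5 + \frac{98}{117}\right) + 122 = - \frac{487}{117} + 122 = \frac{13787}{117}$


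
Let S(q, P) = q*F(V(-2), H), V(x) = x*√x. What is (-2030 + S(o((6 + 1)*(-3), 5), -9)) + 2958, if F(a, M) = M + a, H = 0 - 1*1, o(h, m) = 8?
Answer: 920 - 16*I*√2 ≈ 920.0 - 22.627*I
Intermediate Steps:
V(x) = x^(3/2)
H = -1 (H = 0 - 1 = -1)
S(q, P) = q*(-1 - 2*I*√2) (S(q, P) = q*(-1 + (-2)^(3/2)) = q*(-1 - 2*I*√2))
(-2030 + S(o((6 + 1)*(-3), 5), -9)) + 2958 = (-2030 - 1*8*(1 + 2*I*√2)) + 2958 = (-2030 + (-8 - 16*I*√2)) + 2958 = (-2038 - 16*I*√2) + 2958 = 920 - 16*I*√2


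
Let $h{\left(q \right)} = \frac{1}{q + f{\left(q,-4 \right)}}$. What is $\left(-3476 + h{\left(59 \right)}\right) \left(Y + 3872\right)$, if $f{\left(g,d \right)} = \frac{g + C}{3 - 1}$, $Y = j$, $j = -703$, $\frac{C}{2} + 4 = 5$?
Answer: $- \frac{1971758138}{179} \approx -1.1015 \cdot 10^{7}$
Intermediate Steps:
$C = 2$ ($C = -8 + 2 \cdot 5 = -8 + 10 = 2$)
$Y = -703$
$f{\left(g,d \right)} = 1 + \frac{g}{2}$ ($f{\left(g,d \right)} = \frac{g + 2}{3 - 1} = \frac{2 + g}{2} = \left(2 + g\right) \frac{1}{2} = 1 + \frac{g}{2}$)
$h{\left(q \right)} = \frac{1}{1 + \frac{3 q}{2}}$ ($h{\left(q \right)} = \frac{1}{q + \left(1 + \frac{q}{2}\right)} = \frac{1}{1 + \frac{3 q}{2}}$)
$\left(-3476 + h{\left(59 \right)}\right) \left(Y + 3872\right) = \left(-3476 + \frac{2}{2 + 3 \cdot 59}\right) \left(-703 + 3872\right) = \left(-3476 + \frac{2}{2 + 177}\right) 3169 = \left(-3476 + \frac{2}{179}\right) 3169 = \left(- \frac{622202}{179}\right) 3169 = - \frac{1971758138}{179}$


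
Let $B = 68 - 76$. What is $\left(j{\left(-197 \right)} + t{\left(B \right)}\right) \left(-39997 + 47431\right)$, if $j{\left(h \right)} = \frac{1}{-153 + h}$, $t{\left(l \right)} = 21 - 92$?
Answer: $- \frac{13195881}{25} \approx -5.2784 \cdot 10^{5}$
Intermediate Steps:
$B = -8$
$t{\left(l \right)} = -71$
$\left(j{\left(-197 \right)} + t{\left(B \right)}\right) \left(-39997 + 47431\right) = \left(\frac{1}{-153 - 197} - 71\right) \left(-39997 + 47431\right) = \left(\frac{1}{-350} - 71\right) 7434 = \left(- \frac{1}{350} - 71\right) 7434 = \left(- \frac{24851}{350}\right) 7434 = - \frac{13195881}{25}$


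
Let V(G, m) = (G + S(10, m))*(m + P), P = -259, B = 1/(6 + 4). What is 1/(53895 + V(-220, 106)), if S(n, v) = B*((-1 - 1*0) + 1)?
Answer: 1/87555 ≈ 1.1421e-5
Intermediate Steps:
B = ⅒ (B = 1/10 = ⅒ ≈ 0.10000)
S(n, v) = 0 (S(n, v) = ((-1 - 1*0) + 1)/10 = ((-1 + 0) + 1)/10 = (-1 + 1)/10 = (⅒)*0 = 0)
V(G, m) = G*(-259 + m) (V(G, m) = (G + 0)*(m - 259) = G*(-259 + m))
1/(53895 + V(-220, 106)) = 1/(53895 - 220*(-259 + 106)) = 1/(53895 - 220*(-153)) = 1/(53895 + 33660) = 1/87555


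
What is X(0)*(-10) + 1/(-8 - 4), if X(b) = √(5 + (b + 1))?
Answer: -1/12 - 10*√6 ≈ -24.578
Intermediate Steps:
X(b) = √(6 + b) (X(b) = √(5 + (1 + b)) = √(6 + b))
X(0)*(-10) + 1/(-8 - 4) = √(6 + 0)*(-10) + 1/(-8 - 4) = √6*(-10) + 1/(-12) = -10*√6 - 1/12 = -1/12 - 10*√6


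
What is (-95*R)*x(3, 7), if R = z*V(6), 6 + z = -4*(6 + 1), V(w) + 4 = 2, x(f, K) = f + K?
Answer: -64600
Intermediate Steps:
x(f, K) = K + f
V(w) = -2 (V(w) = -4 + 2 = -2)
z = -34 (z = -6 - 4*(6 + 1) = -6 - 4*7 = -6 - 28 = -34)
R = 68 (R = -34*(-2) = 68)
(-95*R)*x(3, 7) = (-95*68)*(7 + 3) = -6460*10 = -64600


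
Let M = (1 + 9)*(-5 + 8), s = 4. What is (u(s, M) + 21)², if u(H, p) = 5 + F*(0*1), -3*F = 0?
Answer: 676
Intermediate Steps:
F = 0 (F = -⅓*0 = 0)
M = 30 (M = 10*3 = 30)
u(H, p) = 5 (u(H, p) = 5 + 0*(0*1) = 5 + 0*0 = 5 + 0 = 5)
(u(s, M) + 21)² = (5 + 21)² = 26² = 676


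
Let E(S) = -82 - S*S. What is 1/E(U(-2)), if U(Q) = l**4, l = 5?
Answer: -1/390707 ≈ -2.5595e-6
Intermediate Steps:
U(Q) = 625 (U(Q) = 5**4 = 625)
E(S) = -82 - S**2
1/E(U(-2)) = 1/(-82 - 1*625**2) = 1/(-82 - 1*390625) = 1/(-82 - 390625) = 1/(-390707) = -1/390707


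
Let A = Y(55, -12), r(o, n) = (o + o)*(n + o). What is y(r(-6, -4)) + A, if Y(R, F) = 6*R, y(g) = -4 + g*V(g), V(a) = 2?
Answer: 566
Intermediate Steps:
r(o, n) = 2*o*(n + o) (r(o, n) = (2*o)*(n + o) = 2*o*(n + o))
y(g) = -4 + 2*g (y(g) = -4 + g*2 = -4 + 2*g)
A = 330 (A = 6*55 = 330)
y(r(-6, -4)) + A = (-4 + 2*(2*(-6)*(-4 - 6))) + 330 = (-4 + 2*(2*(-6)*(-10))) + 330 = (-4 + 2*120) + 330 = (-4 + 240) + 330 = 236 + 330 = 566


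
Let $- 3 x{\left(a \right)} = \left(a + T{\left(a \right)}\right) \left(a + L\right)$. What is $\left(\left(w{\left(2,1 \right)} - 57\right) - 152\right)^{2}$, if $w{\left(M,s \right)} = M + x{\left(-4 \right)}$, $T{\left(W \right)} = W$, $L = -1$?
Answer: $\frac{436921}{9} \approx 48547.0$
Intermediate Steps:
$x{\left(a \right)} = - \frac{2 a \left(-1 + a\right)}{3}$ ($x{\left(a \right)} = - \frac{\left(a + a\right) \left(a - 1\right)}{3} = - \frac{2 a \left(-1 + a\right)}{3}$)
$w{\left(M,s \right)} = - \frac{40}{3} + M$ ($w{\left(M,s \right)} = M + \frac{2}{3} \left(-4\right) \left(1 - -4\right) = M + \frac{2}{3} \left(-4\right) \left(1 + 4\right) = M + \frac{2}{3} \left(-4\right) 5 = M - \frac{40}{3} = - \frac{40}{3} + M$)
$\left(\left(w{\left(2,1 \right)} - 57\right) - 152\right)^{2} = \left(\left(\left(- \frac{40}{3} + 2\right) - 57\right) - 152\right)^{2} = \left(\left(- \frac{34}{3} - 57\right) - 152\right)^{2} = \left(- \frac{205}{3} - 152\right)^{2} = \left(- \frac{661}{3}\right)^{2} = \frac{436921}{9}$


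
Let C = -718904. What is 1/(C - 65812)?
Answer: -1/784716 ≈ -1.2743e-6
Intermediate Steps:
1/(C - 65812) = 1/(-718904 - 65812) = 1/(-784716) = -1/784716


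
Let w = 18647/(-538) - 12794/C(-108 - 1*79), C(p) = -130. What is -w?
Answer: -2229531/34970 ≈ -63.756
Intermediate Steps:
w = 2229531/34970 (w = 18647/(-538) - 12794/(-130) = 18647*(-1/538) - 12794*(-1/130) = -18647/538 + 6397/65 = 2229531/34970 ≈ 63.756)
-w = -1*2229531/34970 = -2229531/34970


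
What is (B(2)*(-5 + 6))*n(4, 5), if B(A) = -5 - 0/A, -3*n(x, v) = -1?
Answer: -5/3 ≈ -1.6667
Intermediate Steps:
n(x, v) = ⅓ (n(x, v) = -⅓*(-1) = ⅓)
B(A) = -5 (B(A) = -5 - 2*0 = -5 + 0 = -5)
(B(2)*(-5 + 6))*n(4, 5) = -5*(-5 + 6)*(⅓) = -5*1*(⅓) = -5*⅓ = -5/3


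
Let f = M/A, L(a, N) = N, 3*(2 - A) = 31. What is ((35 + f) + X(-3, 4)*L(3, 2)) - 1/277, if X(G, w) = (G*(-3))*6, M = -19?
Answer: 1006039/6925 ≈ 145.28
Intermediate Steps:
X(G, w) = -18*G (X(G, w) = -3*G*6 = -18*G)
A = -25/3 (A = 2 - 1/3*31 = 2 - 31/3 = -25/3 ≈ -8.3333)
f = 57/25 (f = -19/(-25/3) = -19*(-3/25) = 57/25 ≈ 2.2800)
((35 + f) + X(-3, 4)*L(3, 2)) - 1/277 = ((35 + 57/25) - 18*(-3)*2) - 1/277 = (932/25 + 54*2) - 1*1/277 = (932/25 + 108) - 1/277 = 3632/25 - 1/277 = 1006039/6925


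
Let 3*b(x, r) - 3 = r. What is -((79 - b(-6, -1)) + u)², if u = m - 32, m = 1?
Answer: -20164/9 ≈ -2240.4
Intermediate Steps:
b(x, r) = 1 + r/3
u = -31 (u = 1 - 32 = -31)
-((79 - b(-6, -1)) + u)² = -((79 - (1 + (⅓)*(-1))) - 31)² = -((79 - (1 - ⅓)) - 31)² = -((79 - 1*⅔) - 31)² = -((79 - ⅔) - 31)² = -(235/3 - 31)² = -(142/3)² = -1*20164/9 = -20164/9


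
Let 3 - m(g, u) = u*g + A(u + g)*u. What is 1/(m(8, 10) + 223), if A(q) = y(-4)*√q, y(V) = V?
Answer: -73/3742 + 30*√2/1871 ≈ 0.0031675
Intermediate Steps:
A(q) = -4*√q
m(g, u) = 3 - g*u + 4*u*√(g + u) (m(g, u) = 3 - (u*g + (-4*√(u + g))*u) = 3 - (g*u + (-4*√(g + u))*u) = 3 - (g*u - 4*u*√(g + u)) = 3 + (-g*u + 4*u*√(g + u)) = 3 - g*u + 4*u*√(g + u))
1/(m(8, 10) + 223) = 1/((3 - 1*8*10 + 4*10*√(8 + 10)) + 223) = 1/((3 - 80 + 4*10*√18) + 223) = 1/((3 - 80 + 4*10*(3*√2)) + 223) = 1/((3 - 80 + 120*√2) + 223) = 1/((-77 + 120*√2) + 223) = 1/(146 + 120*√2)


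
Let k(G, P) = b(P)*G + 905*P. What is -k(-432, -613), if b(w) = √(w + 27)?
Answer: 554765 + 432*I*√586 ≈ 5.5477e+5 + 10458.0*I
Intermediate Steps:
b(w) = √(27 + w)
k(G, P) = 905*P + G*√(27 + P) (k(G, P) = √(27 + P)*G + 905*P = G*√(27 + P) + 905*P = 905*P + G*√(27 + P))
-k(-432, -613) = -(905*(-613) - 432*√(27 - 613)) = -(-554765 - 432*I*√586) = 554765 + 432*I*√586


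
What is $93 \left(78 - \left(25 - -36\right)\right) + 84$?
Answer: $1665$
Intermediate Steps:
$93 \left(78 - \left(25 - -36\right)\right) + 84 = 93 \left(78 - \left(25 + 36\right)\right) + 84 = 93 \left(78 - 61\right) + 84 = 93 \cdot 17 + 84 = 1581 + 84 = 1665$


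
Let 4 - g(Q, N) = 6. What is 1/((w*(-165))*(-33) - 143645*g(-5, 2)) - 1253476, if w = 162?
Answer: -1465789764879/1169380 ≈ -1.2535e+6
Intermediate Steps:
g(Q, N) = -2 (g(Q, N) = 4 - 1*6 = 4 - 6 = -2)
1/((w*(-165))*(-33) - 143645*g(-5, 2)) - 1253476 = 1/((162*(-165))*(-33) - 143645*(-2)) - 1253476 = 1/(-26730*(-33) + 287290) - 1253476 = 1/(882090 + 287290) - 1253476 = 1/1169380 - 1253476 = -1465789764879/1169380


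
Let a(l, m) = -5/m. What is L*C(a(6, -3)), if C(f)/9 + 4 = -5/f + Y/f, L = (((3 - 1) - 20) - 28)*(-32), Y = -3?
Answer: -582912/5 ≈ -1.1658e+5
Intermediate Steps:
L = 1472 (L = ((2 - 20) - 28)*(-32) = (-18 - 28)*(-32) = -46*(-32) = 1472)
C(f) = -36 - 72/f (C(f) = -36 + 9*(-5/f - 3/f) = -36 + 9*(-8/f) = -36 - 72/f)
L*C(a(6, -3)) = 1472*(-36 - 72/((-5/(-3)))) = 1472*(-36 - 72/((-5*(-1/3)))) = 1472*(-36 - 72/5/3) = 1472*(-36 - 72*3/5) = 1472*(-36 - 216/5) = 1472*(-396/5) = -582912/5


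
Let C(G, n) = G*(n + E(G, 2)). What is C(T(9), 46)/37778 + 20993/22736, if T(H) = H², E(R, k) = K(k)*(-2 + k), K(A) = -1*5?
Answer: 62699135/61351472 ≈ 1.0220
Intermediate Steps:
K(A) = -5
E(R, k) = 10 - 5*k (E(R, k) = -5*(-2 + k) = 10 - 5*k)
C(G, n) = G*n (C(G, n) = G*(n + (10 - 5*2)) = G*(n + (10 - 10)) = G*(n + 0) = G*n)
C(T(9), 46)/37778 + 20993/22736 = (9²*46)/37778 + 20993/22736 = (81*46)*(1/37778) + 20993*(1/22736) = 3726*(1/37778) + 2999/3248 = 1863/18889 + 2999/3248 = 62699135/61351472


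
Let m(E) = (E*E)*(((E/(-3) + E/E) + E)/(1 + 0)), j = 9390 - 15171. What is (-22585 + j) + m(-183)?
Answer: -4080535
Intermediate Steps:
j = -5781
m(E) = E**2*(1 + 2*E/3) (m(E) = E**2*(((E*(-1/3) + 1) + E)/1) = E**2*(((-E/3 + 1) + E)*1) = E**2*(((1 - E/3) + E)*1) = E**2*((1 + 2*E/3)*1) = E**2*(1 + 2*E/3))
(-22585 + j) + m(-183) = (-22585 - 5781) + (1/3)*(-183)**2*(3 + 2*(-183)) = -28366 + (1/3)*33489*(3 - 366) = -28366 + (1/3)*33489*(-363) = -28366 - 4052169 = -4080535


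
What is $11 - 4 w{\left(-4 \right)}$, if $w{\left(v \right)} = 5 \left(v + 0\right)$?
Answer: $91$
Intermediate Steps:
$w{\left(v \right)} = 5 v$
$11 - 4 w{\left(-4 \right)} = 11 - 4 \cdot 5 \left(-4\right) = 11 - -80 = 11 + 80 = 91$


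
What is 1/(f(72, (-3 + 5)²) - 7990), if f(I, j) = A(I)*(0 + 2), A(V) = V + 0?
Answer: -1/7846 ≈ -0.00012745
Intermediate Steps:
A(V) = V
f(I, j) = 2*I (f(I, j) = I*(0 + 2) = I*2 = 2*I)
1/(f(72, (-3 + 5)²) - 7990) = 1/(2*72 - 7990) = 1/(144 - 7990) = 1/(-7846) = -1/7846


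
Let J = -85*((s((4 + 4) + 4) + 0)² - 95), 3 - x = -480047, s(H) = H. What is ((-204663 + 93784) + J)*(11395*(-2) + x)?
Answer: -52605019440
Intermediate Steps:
x = 480050 (x = 3 - 1*(-480047) = 3 + 480047 = 480050)
J = -4165 (J = -85*((((4 + 4) + 4) + 0)² - 95) = -85*(((8 + 4) + 0)² - 95) = -85*((12 + 0)² - 95) = -85*(12² - 95) = -85*(144 - 95) = -85*49 = -4165)
((-204663 + 93784) + J)*(11395*(-2) + x) = ((-204663 + 93784) - 4165)*(11395*(-2) + 480050) = (-110879 - 4165)*(-22790 + 480050) = -115044*457260 = -52605019440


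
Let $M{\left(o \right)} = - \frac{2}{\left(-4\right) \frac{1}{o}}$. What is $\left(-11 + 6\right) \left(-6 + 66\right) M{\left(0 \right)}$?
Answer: $0$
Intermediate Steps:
$M{\left(o \right)} = \frac{o}{2}$ ($M{\left(o \right)} = - 2 \left(- \frac{o}{4}\right) = \frac{o}{2}$)
$\left(-11 + 6\right) \left(-6 + 66\right) M{\left(0 \right)} = \left(-11 + 6\right) \left(-6 + 66\right) \frac{1}{2} \cdot 0 = \left(-5\right) 60 \cdot 0 = \left(-300\right) 0 = 0$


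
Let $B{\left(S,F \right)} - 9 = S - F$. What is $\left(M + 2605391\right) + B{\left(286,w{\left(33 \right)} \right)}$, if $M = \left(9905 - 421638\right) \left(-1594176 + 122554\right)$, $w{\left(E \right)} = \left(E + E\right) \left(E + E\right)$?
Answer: $605917942256$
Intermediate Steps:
$w{\left(E \right)} = 4 E^{2}$ ($w{\left(E \right)} = 2 E 2 E = 4 E^{2}$)
$B{\left(S,F \right)} = 9 + S - F$ ($B{\left(S,F \right)} = 9 - \left(F - S\right) = 9 + S - F$)
$M = 605915340926$ ($M = \left(-411733\right) \left(-1471622\right) = 605915340926$)
$\left(M + 2605391\right) + B{\left(286,w{\left(33 \right)} \right)} = \left(605915340926 + 2605391\right) + \left(9 + 286 - 4 \cdot 33^{2}\right) = 605917946317 + \left(9 + 286 - 4 \cdot 1089\right) = 605917946317 + \left(9 + 286 - 4356\right) = 605917946317 - 4061 = 605917942256$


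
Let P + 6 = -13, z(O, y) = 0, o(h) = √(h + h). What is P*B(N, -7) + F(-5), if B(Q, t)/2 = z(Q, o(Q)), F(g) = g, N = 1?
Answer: -5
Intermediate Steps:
o(h) = √2*√h (o(h) = √(2*h) = √2*√h)
P = -19 (P = -6 - 13 = -19)
B(Q, t) = 0 (B(Q, t) = 2*0 = 0)
P*B(N, -7) + F(-5) = -19*0 - 5 = 0 - 5 = -5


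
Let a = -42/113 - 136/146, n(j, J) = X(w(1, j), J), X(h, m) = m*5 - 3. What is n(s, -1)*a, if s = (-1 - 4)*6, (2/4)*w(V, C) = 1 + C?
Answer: 86000/8249 ≈ 10.426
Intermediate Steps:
w(V, C) = 2 + 2*C (w(V, C) = 2*(1 + C) = 2 + 2*C)
s = -30 (s = -5*6 = -30)
X(h, m) = -3 + 5*m (X(h, m) = 5*m - 3 = -3 + 5*m)
n(j, J) = -3 + 5*J
a = -10750/8249 (a = -42*1/113 - 136*1/146 = -42/113 - 68/73 = -10750/8249 ≈ -1.3032)
n(s, -1)*a = (-3 + 5*(-1))*(-10750/8249) = (-3 - 5)*(-10750/8249) = -8*(-10750/8249) = 86000/8249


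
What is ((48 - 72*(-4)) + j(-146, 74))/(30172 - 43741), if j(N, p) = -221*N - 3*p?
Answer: -32380/13569 ≈ -2.3863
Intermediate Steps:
((48 - 72*(-4)) + j(-146, 74))/(30172 - 43741) = ((48 - 72*(-4)) + (-221*(-146) - 3*74))/(30172 - 43741) = ((48 + 288) + (32266 - 222))/(-13569) = (336 + 32044)*(-1/13569) = 32380*(-1/13569) = -32380/13569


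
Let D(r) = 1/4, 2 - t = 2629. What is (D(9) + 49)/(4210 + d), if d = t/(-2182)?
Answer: 214927/18377694 ≈ 0.011695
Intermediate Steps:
t = -2627 (t = 2 - 1*2629 = 2 - 2629 = -2627)
D(r) = ¼
d = 2627/2182 (d = -2627/(-2182) = -2627*(-1/2182) = 2627/2182 ≈ 1.2039)
(D(9) + 49)/(4210 + d) = (¼ + 49)/(4210 + 2627/2182) = 197/(4*(9188847/2182)) = (197/4)*(2182/9188847) = 214927/18377694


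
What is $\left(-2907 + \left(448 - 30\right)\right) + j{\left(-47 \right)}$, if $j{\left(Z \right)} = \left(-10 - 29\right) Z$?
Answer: $-656$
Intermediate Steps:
$j{\left(Z \right)} = - 39 Z$ ($j{\left(Z \right)} = \left(-10 - 29\right) Z = - 39 Z$)
$\left(-2907 + \left(448 - 30\right)\right) + j{\left(-47 \right)} = \left(-2907 + \left(448 - 30\right)\right) - -1833 = \left(-2907 + 418\right) + 1833 = -2489 + 1833 = -656$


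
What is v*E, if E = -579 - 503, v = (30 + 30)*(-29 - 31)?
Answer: 3895200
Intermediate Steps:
v = -3600 (v = 60*(-60) = -3600)
E = -1082
v*E = -3600*(-1082) = 3895200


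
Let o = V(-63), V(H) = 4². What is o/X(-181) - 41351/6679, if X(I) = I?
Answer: -7591395/1208899 ≈ -6.2796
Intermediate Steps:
V(H) = 16
o = 16
o/X(-181) - 41351/6679 = 16/(-181) - 41351/6679 = 16*(-1/181) - 41351*1/6679 = -16/181 - 41351/6679 = -7591395/1208899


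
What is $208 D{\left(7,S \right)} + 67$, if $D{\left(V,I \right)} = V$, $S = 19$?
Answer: $1523$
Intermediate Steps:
$208 D{\left(7,S \right)} + 67 = 208 \cdot 7 + 67 = 1456 + 67 = 1523$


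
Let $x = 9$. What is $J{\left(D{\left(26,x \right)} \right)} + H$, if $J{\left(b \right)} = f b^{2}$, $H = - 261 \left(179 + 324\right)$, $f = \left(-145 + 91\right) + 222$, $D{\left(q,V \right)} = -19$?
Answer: $-70635$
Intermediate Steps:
$f = 168$ ($f = -54 + 222 = 168$)
$H = -131283$ ($H = \left(-261\right) 503 = -131283$)
$J{\left(b \right)} = 168 b^{2}$
$J{\left(D{\left(26,x \right)} \right)} + H = 168 \left(-19\right)^{2} - 131283 = 168 \cdot 361 - 131283 = 60648 - 131283 = -70635$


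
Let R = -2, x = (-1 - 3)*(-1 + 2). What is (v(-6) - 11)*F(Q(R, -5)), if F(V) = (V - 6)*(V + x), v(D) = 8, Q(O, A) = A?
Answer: -297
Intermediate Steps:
x = -4 (x = -4*1 = -4)
F(V) = (-6 + V)*(-4 + V) (F(V) = (V - 6)*(V - 4) = (-6 + V)*(-4 + V))
(v(-6) - 11)*F(Q(R, -5)) = (8 - 11)*(24 + (-5)² - 10*(-5)) = -3*(24 + 25 + 50) = -3*99 = -297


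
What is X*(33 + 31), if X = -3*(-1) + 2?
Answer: 320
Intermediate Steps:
X = 5 (X = 3 + 2 = 5)
X*(33 + 31) = 5*(33 + 31) = 5*64 = 320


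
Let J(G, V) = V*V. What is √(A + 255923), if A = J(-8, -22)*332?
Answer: √416611 ≈ 645.45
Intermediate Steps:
J(G, V) = V²
A = 160688 (A = (-22)²*332 = 484*332 = 160688)
√(A + 255923) = √(160688 + 255923) = √416611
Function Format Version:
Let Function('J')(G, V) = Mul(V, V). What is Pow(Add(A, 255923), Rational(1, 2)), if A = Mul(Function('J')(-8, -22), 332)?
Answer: Pow(416611, Rational(1, 2)) ≈ 645.45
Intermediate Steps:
Function('J')(G, V) = Pow(V, 2)
A = 160688 (A = Mul(Pow(-22, 2), 332) = Mul(484, 332) = 160688)
Pow(Add(A, 255923), Rational(1, 2)) = Pow(Add(160688, 255923), Rational(1, 2)) = Pow(416611, Rational(1, 2))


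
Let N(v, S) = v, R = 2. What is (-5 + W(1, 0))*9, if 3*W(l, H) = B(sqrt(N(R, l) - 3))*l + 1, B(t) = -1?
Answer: -45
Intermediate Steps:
W(l, H) = 1/3 - l/3 (W(l, H) = (-l + 1)/3 = (1 - l)/3 = 1/3 - l/3)
(-5 + W(1, 0))*9 = (-5 + (1/3 - 1/3*1))*9 = (-5 + (1/3 - 1/3))*9 = (-5 + 0)*9 = -5*9 = -45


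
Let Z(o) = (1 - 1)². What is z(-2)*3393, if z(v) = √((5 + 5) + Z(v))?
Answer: 3393*√10 ≈ 10730.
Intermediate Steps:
Z(o) = 0 (Z(o) = 0² = 0)
z(v) = √10 (z(v) = √((5 + 5) + 0) = √(10 + 0) = √10)
z(-2)*3393 = √10*3393 = 3393*√10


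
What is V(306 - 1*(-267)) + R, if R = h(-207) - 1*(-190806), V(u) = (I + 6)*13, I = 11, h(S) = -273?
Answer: 190754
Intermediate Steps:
V(u) = 221 (V(u) = (11 + 6)*13 = 17*13 = 221)
R = 190533 (R = -273 - 1*(-190806) = -273 + 190806 = 190533)
V(306 - 1*(-267)) + R = 221 + 190533 = 190754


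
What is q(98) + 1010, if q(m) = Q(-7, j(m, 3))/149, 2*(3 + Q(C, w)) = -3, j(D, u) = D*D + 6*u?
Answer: 300971/298 ≈ 1010.0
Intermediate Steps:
j(D, u) = D**2 + 6*u
Q(C, w) = -9/2 (Q(C, w) = -3 + (1/2)*(-3) = -3 - 3/2 = -9/2)
q(m) = -9/298 (q(m) = -9/2/149 = -9/2*1/149 = -9/298)
q(98) + 1010 = -9/298 + 1010 = 300971/298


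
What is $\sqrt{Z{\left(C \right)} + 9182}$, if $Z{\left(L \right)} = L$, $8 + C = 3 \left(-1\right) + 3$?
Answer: $\sqrt{9174} \approx 95.781$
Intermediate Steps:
$C = -8$ ($C = -8 + \left(3 \left(-1\right) + 3\right) = -8 + \left(-3 + 3\right) = -8 + 0 = -8$)
$\sqrt{Z{\left(C \right)} + 9182} = \sqrt{-8 + 9182} = \sqrt{9174}$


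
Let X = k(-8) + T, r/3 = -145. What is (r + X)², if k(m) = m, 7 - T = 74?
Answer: 260100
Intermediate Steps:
T = -67 (T = 7 - 1*74 = 7 - 74 = -67)
r = -435 (r = 3*(-145) = -435)
X = -75 (X = -8 - 67 = -75)
(r + X)² = (-435 - 75)² = (-510)² = 260100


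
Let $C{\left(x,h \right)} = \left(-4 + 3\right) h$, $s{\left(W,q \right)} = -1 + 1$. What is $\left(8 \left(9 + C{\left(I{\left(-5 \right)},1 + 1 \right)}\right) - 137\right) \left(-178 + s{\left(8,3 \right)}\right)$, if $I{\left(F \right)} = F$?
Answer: $14418$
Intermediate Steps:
$s{\left(W,q \right)} = 0$
$C{\left(x,h \right)} = - h$
$\left(8 \left(9 + C{\left(I{\left(-5 \right)},1 + 1 \right)}\right) - 137\right) \left(-178 + s{\left(8,3 \right)}\right) = \left(8 \left(9 - \left(1 + 1\right)\right) - 137\right) \left(-178 + 0\right) = \left(8 \left(9 - 2\right) - 137\right) \left(-178\right) = \left(8 \cdot 7 - 137\right) \left(-178\right) = \left(56 - 137\right) \left(-178\right) = \left(-81\right) \left(-178\right) = 14418$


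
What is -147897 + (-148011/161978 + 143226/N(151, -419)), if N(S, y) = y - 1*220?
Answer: -1703468505559/11500438 ≈ -1.4812e+5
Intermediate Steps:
N(S, y) = -220 + y (N(S, y) = y - 220 = -220 + y)
-147897 + (-148011/161978 + 143226/N(151, -419)) = -147897 + (-148011/161978 + 143226/(-220 - 419)) = -147897 + (-148011*1/161978 + 143226/(-639)) = -147897 + (-148011/161978 + 143226*(-1/639)) = -147897 + (-148011/161978 - 15914/71) = -147897 - 2588226673/11500438 = -1703468505559/11500438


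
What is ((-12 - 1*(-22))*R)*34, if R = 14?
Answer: 4760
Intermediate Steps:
((-12 - 1*(-22))*R)*34 = ((-12 - 1*(-22))*14)*34 = ((-12 + 22)*14)*34 = (10*14)*34 = 140*34 = 4760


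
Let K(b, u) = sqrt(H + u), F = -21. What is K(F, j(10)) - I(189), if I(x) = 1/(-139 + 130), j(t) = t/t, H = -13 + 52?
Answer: 1/9 + 2*sqrt(10) ≈ 6.4357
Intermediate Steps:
H = 39
j(t) = 1
I(x) = -1/9 (I(x) = 1/(-9) = -1/9)
K(b, u) = sqrt(39 + u)
K(F, j(10)) - I(189) = sqrt(39 + 1) - 1*(-1/9) = sqrt(40) + 1/9 = 2*sqrt(10) + 1/9 = 1/9 + 2*sqrt(10)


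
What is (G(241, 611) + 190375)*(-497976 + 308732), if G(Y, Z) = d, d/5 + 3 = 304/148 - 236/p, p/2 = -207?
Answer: -11996981282440/333 ≈ -3.6027e+10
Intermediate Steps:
p = -414 (p = 2*(-207) = -414)
d = -14395/7659 (d = -15 + 5*(304/148 - 236/(-414)) = -15 + 5*(304*(1/148) - 236*(-1/414)) = -15 + 5*(76/37 + 118/207) = -15 + 5*(20098/7659) = -15 + 100490/7659 = -14395/7659 ≈ -1.8795)
G(Y, Z) = -14395/7659
(G(241, 611) + 190375)*(-497976 + 308732) = (-14395/7659 + 190375)*(-497976 + 308732) = (1458067730/7659)*(-189244) = -11996981282440/333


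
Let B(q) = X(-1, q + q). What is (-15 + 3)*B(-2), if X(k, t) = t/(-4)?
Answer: -12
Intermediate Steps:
X(k, t) = -t/4 (X(k, t) = t*(-1/4) = -t/4)
B(q) = -q/2 (B(q) = -(q + q)/4 = -q/2)
(-15 + 3)*B(-2) = (-15 + 3)*(-1/2*(-2)) = -12*1 = -12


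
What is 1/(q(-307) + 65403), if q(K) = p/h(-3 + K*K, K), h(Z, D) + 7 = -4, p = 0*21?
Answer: 1/65403 ≈ 1.5290e-5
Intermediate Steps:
p = 0
h(Z, D) = -11 (h(Z, D) = -7 - 4 = -11)
q(K) = 0 (q(K) = 0/(-11) = 0*(-1/11) = 0)
1/(q(-307) + 65403) = 1/(0 + 65403) = 1/65403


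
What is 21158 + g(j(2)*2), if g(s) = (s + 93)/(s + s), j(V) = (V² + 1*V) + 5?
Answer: 931067/44 ≈ 21161.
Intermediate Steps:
j(V) = 5 + V + V² (j(V) = (V² + V) + 5 = (V + V²) + 5 = 5 + V + V²)
g(s) = (93 + s)/(2*s) (g(s) = (93 + s)/((2*s)) = (93 + s)*(1/(2*s)) = (93 + s)/(2*s))
21158 + g(j(2)*2) = 21158 + (93 + (5 + 2 + 2²)*2)/(2*(((5 + 2 + 2²)*2))) = 21158 + (93 + (5 + 2 + 4)*2)/(2*(((5 + 2 + 4)*2))) = 21158 + (93 + 11*2)/(2*((11*2))) = 21158 + (½)*(93 + 22)/22 = 21158 + (½)*(1/22)*115 = 21158 + 115/44 = 931067/44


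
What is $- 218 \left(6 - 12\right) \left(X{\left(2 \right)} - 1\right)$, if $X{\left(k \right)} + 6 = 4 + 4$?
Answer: $1308$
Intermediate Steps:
$X{\left(k \right)} = 2$ ($X{\left(k \right)} = -6 + \left(4 + 4\right) = -6 + 8 = 2$)
$- 218 \left(6 - 12\right) \left(X{\left(2 \right)} - 1\right) = - 218 \left(6 - 12\right) \left(2 - 1\right) = - 218 \left(\left(-6\right) 1\right) = \left(-218\right) \left(-6\right) = 1308$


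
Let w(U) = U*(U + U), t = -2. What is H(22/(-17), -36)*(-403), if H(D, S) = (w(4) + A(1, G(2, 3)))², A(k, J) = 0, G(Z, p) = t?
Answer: -412672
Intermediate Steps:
G(Z, p) = -2
w(U) = 2*U² (w(U) = U*(2*U) = 2*U²)
H(D, S) = 1024 (H(D, S) = (2*4² + 0)² = (2*16 + 0)² = (32 + 0)² = 32² = 1024)
H(22/(-17), -36)*(-403) = 1024*(-403) = -412672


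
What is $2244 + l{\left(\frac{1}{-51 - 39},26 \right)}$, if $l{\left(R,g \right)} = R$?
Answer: $\frac{201959}{90} \approx 2244.0$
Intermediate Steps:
$2244 + l{\left(\frac{1}{-51 - 39},26 \right)} = 2244 + \frac{1}{-51 - 39} = 2244 + \frac{1}{-90} = 2244 - \frac{1}{90} = \frac{201959}{90}$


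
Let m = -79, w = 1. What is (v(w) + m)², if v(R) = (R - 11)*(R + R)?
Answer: 9801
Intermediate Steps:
v(R) = 2*R*(-11 + R) (v(R) = (-11 + R)*(2*R) = 2*R*(-11 + R))
(v(w) + m)² = (2*1*(-11 + 1) - 79)² = (2*1*(-10) - 79)² = (-20 - 79)² = (-99)² = 9801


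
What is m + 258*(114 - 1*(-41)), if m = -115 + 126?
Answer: 40001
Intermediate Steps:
m = 11
m + 258*(114 - 1*(-41)) = 11 + 258*(114 - 1*(-41)) = 11 + 258*(114 + 41) = 11 + 258*155 = 11 + 39990 = 40001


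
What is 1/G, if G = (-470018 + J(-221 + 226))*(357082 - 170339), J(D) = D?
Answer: -1/87771637659 ≈ -1.1393e-11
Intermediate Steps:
G = -87771637659 (G = (-470018 + (-221 + 226))*(357082 - 170339) = (-470018 + 5)*186743 = -470013*186743 = -87771637659)
1/G = 1/(-87771637659) = -1/87771637659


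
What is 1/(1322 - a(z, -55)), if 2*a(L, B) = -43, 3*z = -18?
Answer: 2/2687 ≈ 0.00074432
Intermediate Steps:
z = -6 (z = (⅓)*(-18) = -6)
a(L, B) = -43/2 (a(L, B) = (½)*(-43) = -43/2)
1/(1322 - a(z, -55)) = 1/(1322 - 1*(-43/2)) = 1/(1322 + 43/2) = 1/(2687/2) = 2/2687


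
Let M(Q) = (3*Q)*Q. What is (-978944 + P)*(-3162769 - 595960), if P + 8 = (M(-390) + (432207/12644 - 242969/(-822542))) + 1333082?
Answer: -15841181646268953427115/5200110524 ≈ -3.0463e+12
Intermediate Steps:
M(Q) = 3*Q²
P = 9305121859027091/5200110524 (P = -8 + ((3*(-390)² + (432207/12644 - 242969/(-822542))) + 1333082) = -8 + ((3*152100 + (432207*(1/12644) - 242969*(-1/822542))) + 1333082) = -8 + ((456300 + (432207/12644 + 242969/822542)) + 1333082) = -8 + ((456300 + 179290255115/5200110524) + 1333082) = -8 + (2372989722356315/5200110524 + 1333082) = -8 + 9305163459911283/5200110524 = 9305121859027091/5200110524 ≈ 1.7894e+6)
(-978944 + P)*(-3162769 - 595960) = (-978944 + 9305121859027091/5200110524)*(-3162769 - 595960) = (4214504862220435/5200110524)*(-3758729) = -15841181646268953427115/5200110524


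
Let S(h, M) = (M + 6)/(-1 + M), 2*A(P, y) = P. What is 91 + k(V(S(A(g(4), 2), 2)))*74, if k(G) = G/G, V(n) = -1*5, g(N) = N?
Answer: 165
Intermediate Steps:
A(P, y) = P/2
S(h, M) = (6 + M)/(-1 + M)
V(n) = -5
k(G) = 1
91 + k(V(S(A(g(4), 2), 2)))*74 = 91 + 1*74 = 91 + 74 = 165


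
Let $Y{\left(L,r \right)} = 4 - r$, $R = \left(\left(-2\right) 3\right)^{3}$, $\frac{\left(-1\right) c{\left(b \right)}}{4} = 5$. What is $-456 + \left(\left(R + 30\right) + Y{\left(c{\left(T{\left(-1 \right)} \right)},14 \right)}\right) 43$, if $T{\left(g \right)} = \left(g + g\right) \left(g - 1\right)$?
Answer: $-8884$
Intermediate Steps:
$T{\left(g \right)} = 2 g \left(-1 + g\right)$
$c{\left(b \right)} = -20$ ($c{\left(b \right)} = \left(-4\right) 5 = -20$)
$R = -216$ ($R = \left(-6\right)^{3} = -216$)
$-456 + \left(\left(R + 30\right) + Y{\left(c{\left(T{\left(-1 \right)} \right)},14 \right)}\right) 43 = -456 + \left(\left(-216 + 30\right) + \left(4 - 14\right)\right) 43 = -456 + \left(-186 + \left(4 - 14\right)\right) 43 = -456 + \left(-186 - 10\right) 43 = -456 - 8428 = -8884$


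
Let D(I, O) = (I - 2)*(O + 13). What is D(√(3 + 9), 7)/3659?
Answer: -40/3659 + 40*√3/3659 ≈ 0.0080027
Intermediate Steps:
D(I, O) = (-2 + I)*(13 + O)
D(√(3 + 9), 7)/3659 = (-26 - 2*7 + 13*√(3 + 9) + √(3 + 9)*7)/3659 = (-26 - 14 + 13*√12 + √12*7)*(1/3659) = (-26 - 14 + 13*(2*√3) + (2*√3)*7)*(1/3659) = (-26 - 14 + 26*√3 + 14*√3)*(1/3659) = (-40 + 40*√3)*(1/3659) = -40/3659 + 40*√3/3659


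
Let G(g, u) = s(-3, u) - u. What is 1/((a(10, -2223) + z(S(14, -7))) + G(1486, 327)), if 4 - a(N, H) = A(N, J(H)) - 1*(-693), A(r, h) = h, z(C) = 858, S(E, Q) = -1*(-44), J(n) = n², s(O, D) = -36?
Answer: -1/4941923 ≈ -2.0235e-7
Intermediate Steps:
S(E, Q) = 44
a(N, H) = -689 - H² (a(N, H) = 4 - (H² - 1*(-693)) = 4 - (H² + 693) = 4 - (693 + H²) = 4 + (-693 - H²) = -689 - H²)
G(g, u) = -36 - u
1/((a(10, -2223) + z(S(14, -7))) + G(1486, 327)) = 1/(((-689 - 1*(-2223)²) + 858) + (-36 - 1*327)) = 1/(((-689 - 1*4941729) + 858) + (-36 - 327)) = 1/(((-689 - 4941729) + 858) - 363) = 1/((-4942418 + 858) - 363) = 1/(-4941560 - 363) = 1/(-4941923) = -1/4941923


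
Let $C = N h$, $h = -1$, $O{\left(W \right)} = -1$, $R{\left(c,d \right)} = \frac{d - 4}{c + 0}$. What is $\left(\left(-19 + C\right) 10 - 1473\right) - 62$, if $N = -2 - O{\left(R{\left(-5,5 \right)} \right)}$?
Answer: $-1715$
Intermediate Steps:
$R{\left(c,d \right)} = \frac{-4 + d}{c}$
$N = -1$ ($N = -2 - -1 = -2 + 1 = -1$)
$C = 1$ ($C = \left(-1\right) \left(-1\right) = 1$)
$\left(\left(-19 + C\right) 10 - 1473\right) - 62 = \left(\left(-19 + 1\right) 10 - 1473\right) - 62 = \left(\left(-18\right) 10 - 1473\right) - 62 = \left(-180 - 1473\right) - 62 = -1653 - 62 = -1715$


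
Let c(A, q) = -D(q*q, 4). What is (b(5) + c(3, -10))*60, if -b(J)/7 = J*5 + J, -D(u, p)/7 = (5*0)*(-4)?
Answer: -12600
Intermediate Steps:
D(u, p) = 0 (D(u, p) = -7*5*0*(-4) = -0*(-4) = -7*0 = 0)
b(J) = -42*J (b(J) = -7*(J*5 + J) = -7*(5*J + J) = -42*J)
c(A, q) = 0 (c(A, q) = -1*0 = 0)
(b(5) + c(3, -10))*60 = (-42*5 + 0)*60 = (-210 + 0)*60 = -210*60 = -12600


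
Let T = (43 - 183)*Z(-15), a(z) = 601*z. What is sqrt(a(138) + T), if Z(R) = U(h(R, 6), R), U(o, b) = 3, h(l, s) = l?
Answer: sqrt(82518) ≈ 287.26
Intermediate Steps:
Z(R) = 3
T = -420 (T = (43 - 183)*3 = -140*3 = -420)
sqrt(a(138) + T) = sqrt(601*138 - 420) = sqrt(82938 - 420) = sqrt(82518)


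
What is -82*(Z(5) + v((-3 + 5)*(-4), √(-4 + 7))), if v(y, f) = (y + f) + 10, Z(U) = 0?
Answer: -164 - 82*√3 ≈ -306.03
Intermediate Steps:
v(y, f) = 10 + f + y (v(y, f) = (f + y) + 10 = 10 + f + y)
-82*(Z(5) + v((-3 + 5)*(-4), √(-4 + 7))) = -82*(0 + (10 + √(-4 + 7) + (-3 + 5)*(-4))) = -82*(0 + (10 + √3 + 2*(-4))) = -82*(0 + (10 + √3 - 8)) = -82*(0 + (2 + √3)) = -82*(2 + √3) = -164 - 82*√3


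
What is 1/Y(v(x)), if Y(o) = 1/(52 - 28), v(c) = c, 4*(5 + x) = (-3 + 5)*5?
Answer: 24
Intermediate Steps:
x = -5/2 (x = -5 + ((-3 + 5)*5)/4 = -5 + (2*5)/4 = -5 + (¼)*10 = -5 + 5/2 = -5/2 ≈ -2.5000)
Y(o) = 1/24
1/Y(v(x)) = 1/(1/24) = 24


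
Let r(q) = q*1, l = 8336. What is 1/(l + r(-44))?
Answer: 1/8292 ≈ 0.00012060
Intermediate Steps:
r(q) = q
1/(l + r(-44)) = 1/(8336 - 44) = 1/8292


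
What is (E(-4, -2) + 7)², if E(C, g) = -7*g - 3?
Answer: 324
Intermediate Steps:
E(C, g) = -3 - 7*g
(E(-4, -2) + 7)² = ((-3 - 7*(-2)) + 7)² = ((-3 + 14) + 7)² = (11 + 7)² = 18² = 324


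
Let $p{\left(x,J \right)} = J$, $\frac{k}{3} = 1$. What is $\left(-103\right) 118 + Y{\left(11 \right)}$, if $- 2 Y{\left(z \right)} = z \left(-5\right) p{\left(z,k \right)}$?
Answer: $- \frac{24143}{2} \approx -12072.0$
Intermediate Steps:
$k = 3$ ($k = 3 \cdot 1 = 3$)
$Y{\left(z \right)} = \frac{15 z}{2}$ ($Y{\left(z \right)} = - \frac{z \left(-5\right) 3}{2} = - \frac{- 5 z 3}{2} = - \frac{\left(-15\right) z}{2} = \frac{15 z}{2}$)
$\left(-103\right) 118 + Y{\left(11 \right)} = \left(-103\right) 118 + \frac{15}{2} \cdot 11 = -12154 + \frac{165}{2} = - \frac{24143}{2}$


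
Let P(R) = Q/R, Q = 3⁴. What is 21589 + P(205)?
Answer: 4425826/205 ≈ 21589.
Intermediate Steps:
Q = 81
P(R) = 81/R
21589 + P(205) = 21589 + 81/205 = 4425826/205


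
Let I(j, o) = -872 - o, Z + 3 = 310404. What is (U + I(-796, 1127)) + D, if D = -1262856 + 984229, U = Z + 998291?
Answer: 1028066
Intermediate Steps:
Z = 310401 (Z = -3 + 310404 = 310401)
U = 1308692 (U = 310401 + 998291 = 1308692)
D = -278627
(U + I(-796, 1127)) + D = (1308692 + (-872 - 1*1127)) - 278627 = (1308692 + (-872 - 1127)) - 278627 = (1308692 - 1999) - 278627 = 1306693 - 278627 = 1028066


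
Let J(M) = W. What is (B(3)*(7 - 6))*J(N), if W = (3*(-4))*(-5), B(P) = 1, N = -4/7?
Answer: 60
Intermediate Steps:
N = -4/7 (N = -4*⅐ = -4/7 ≈ -0.57143)
W = 60 (W = -12*(-5) = 60)
J(M) = 60
(B(3)*(7 - 6))*J(N) = (1*(7 - 6))*60 = (1*1)*60 = 1*60 = 60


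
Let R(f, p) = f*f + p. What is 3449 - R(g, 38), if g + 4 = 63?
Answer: -70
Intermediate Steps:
g = 59 (g = -4 + 63 = 59)
R(f, p) = p + f² (R(f, p) = f² + p = p + f²)
3449 - R(g, 38) = 3449 - (38 + 59²) = 3449 - (38 + 3481) = 3449 - 1*3519 = 3449 - 3519 = -70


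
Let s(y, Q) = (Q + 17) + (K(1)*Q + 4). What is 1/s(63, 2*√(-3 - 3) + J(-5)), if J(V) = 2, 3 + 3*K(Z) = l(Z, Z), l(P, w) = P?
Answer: 195/4249 - 6*I*√6/4249 ≈ 0.045893 - 0.0034589*I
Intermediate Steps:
K(Z) = -1 + Z/3
s(y, Q) = 21 + Q/3 (s(y, Q) = (Q + 17) + ((-1 + (⅓)*1)*Q + 4) = (17 + Q) + ((-1 + ⅓)*Q + 4) = (17 + Q) + (-2*Q/3 + 4) = (17 + Q) + (4 - 2*Q/3) = 21 + Q/3)
1/s(63, 2*√(-3 - 3) + J(-5)) = 1/(21 + (2*√(-3 - 3) + 2)/3) = 1/(21 + (2*√(-6) + 2)/3) = 1/(21 + (2*(I*√6) + 2)/3) = 1/(21 + (2*I*√6 + 2)/3) = 1/(21 + (2 + 2*I*√6)/3) = 1/(21 + (⅔ + 2*I*√6/3)) = 1/(65/3 + 2*I*√6/3)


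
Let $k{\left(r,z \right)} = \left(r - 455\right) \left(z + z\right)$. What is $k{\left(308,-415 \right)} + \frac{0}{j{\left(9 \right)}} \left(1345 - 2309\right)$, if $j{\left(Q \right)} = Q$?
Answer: $122010$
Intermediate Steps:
$k{\left(r,z \right)} = 2 z \left(-455 + r\right)$ ($k{\left(r,z \right)} = \left(-455 + r\right) 2 z = 2 z \left(-455 + r\right)$)
$k{\left(308,-415 \right)} + \frac{0}{j{\left(9 \right)}} \left(1345 - 2309\right) = 2 \left(-415\right) \left(-455 + 308\right) + \frac{0}{9} \left(1345 - 2309\right) = 2 \left(-415\right) \left(-147\right) + 0 \cdot \frac{1}{9} \left(1345 - 2309\right) = 122010 + 0 \left(-964\right) = 122010 + 0 = 122010$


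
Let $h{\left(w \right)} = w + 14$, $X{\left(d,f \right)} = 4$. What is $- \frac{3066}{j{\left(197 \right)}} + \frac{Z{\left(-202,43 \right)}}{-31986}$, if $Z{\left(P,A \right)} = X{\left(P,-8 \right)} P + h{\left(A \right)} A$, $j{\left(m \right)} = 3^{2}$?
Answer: $- \frac{10898207}{31986} \approx -340.72$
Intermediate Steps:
$h{\left(w \right)} = 14 + w$
$j{\left(m \right)} = 9$
$Z{\left(P,A \right)} = 4 P + A \left(14 + A\right)$ ($Z{\left(P,A \right)} = 4 P + \left(14 + A\right) A = 4 P + A \left(14 + A\right)$)
$- \frac{3066}{j{\left(197 \right)}} + \frac{Z{\left(-202,43 \right)}}{-31986} = - \frac{3066}{9} + \frac{4 \left(-202\right) + 43 \left(14 + 43\right)}{-31986} = \left(-3066\right) \frac{1}{9} + \left(-808 + 43 \cdot 57\right) \left(- \frac{1}{31986}\right) = - \frac{1022}{3} + \left(-808 + 2451\right) \left(- \frac{1}{31986}\right) = - \frac{1022}{3} + 1643 \left(- \frac{1}{31986}\right) = - \frac{1022}{3} - \frac{1643}{31986} = - \frac{10898207}{31986}$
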